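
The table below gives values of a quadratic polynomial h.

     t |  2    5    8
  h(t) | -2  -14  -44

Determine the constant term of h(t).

Write h(t) = at^2 + bt + c. Substituting each data point gives a linear system:
  4a + 2b + c = -2
  25a + 5b + c = -14
  64a + 8b + c = -44
Solving the system yields a = -1, b = 3, c = -4.
So h(t) = -t^2 + 3t - 4.
The constant term is -4.

-4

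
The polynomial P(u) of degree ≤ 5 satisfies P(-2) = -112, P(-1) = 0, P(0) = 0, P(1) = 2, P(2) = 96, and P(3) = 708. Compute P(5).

Forward differences of the values at u = -2, -1, 0, 1, 2, 3:
  P  : -112  0  0  2  96  708
  Δ  : 112  0  2  94  612
  Δ^2: -112  2  92  518
  Δ^3: 114  90  426
  Δ^4: -24  336
  Δ^5: 360
The fifth differences are constant, confirming degree 5.
Interpolating (Newton forward form) and evaluating at u = 5 gives P(5) = 9030.

9030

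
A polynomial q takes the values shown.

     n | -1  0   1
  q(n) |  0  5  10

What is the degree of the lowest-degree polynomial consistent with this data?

1

Forward differences of the values at n = -1, 0, 1:
  q  : 0  5  10
  Δ  : 5  5
  Δ^2: 0
The first differences are constant (5) and nonzero, while all higher differences vanish, so the minimal degree is 1.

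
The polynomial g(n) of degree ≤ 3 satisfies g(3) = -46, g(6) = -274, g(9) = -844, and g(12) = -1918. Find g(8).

-606

Forward differences of the values at n = 3, 6, 9, 12:
  g  : -46  -274  -844  -1918
  Δ  : -228  -570  -1074
  Δ^2: -342  -504
  Δ^3: -162
The third differences are constant, confirming degree 3.
Interpolating (Newton forward form) and evaluating at n = 8 gives g(8) = -606.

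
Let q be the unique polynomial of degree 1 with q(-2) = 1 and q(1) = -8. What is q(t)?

Using the Lagrange interpolation formula with nodes -2, 1:
  L_0(t) = (t - 1) / -3
  L_1(t) = (t + 2) / 3
Then q(t) = 1·L_0(t) - 8·L_1(t).
Expanding and collecting terms gives q(t) = -3t - 5.
Check: q(1) = -8. ✓

q(t) = -3t - 5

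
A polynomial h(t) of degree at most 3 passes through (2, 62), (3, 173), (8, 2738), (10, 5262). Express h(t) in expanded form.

Using the Lagrange interpolation formula with nodes 2, 3, 8, 10:
  L_0(t) = (t - 3)(t - 8)(t - 10) / -48
  L_1(t) = (t - 2)(t - 8)(t - 10) / 35
  L_2(t) = (t - 2)(t - 3)(t - 10) / -60
  L_3(t) = (t - 2)(t - 3)(t - 8) / 112
Then h(t) = 62·L_0(t) + 173·L_1(t) + 2738·L_2(t) + 5262·L_3(t).
Expanding and collecting terms gives h(t) = 5t^3 + 2t^2 + 6t + 2.
Check: h(2) = 62. ✓

h(t) = 5t^3 + 2t^2 + 6t + 2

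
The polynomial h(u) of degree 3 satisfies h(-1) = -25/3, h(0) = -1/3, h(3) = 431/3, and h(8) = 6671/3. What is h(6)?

Write h(u) = au^3 + bu^2 + cu + d. Substituting each data point gives a linear system:
  -a + b - c + d = -25/3
  d = -1/3
  27a + 9b + 3c + d = 431/3
  512a + 64b + 8c + d = 6671/3
Solving the system yields a = 4, b = 2, c = 6, d = -1/3.
So h(u) = 4u^3 + 2u^2 + 6u - 1/3.
Then h(6) = 2915/3.

2915/3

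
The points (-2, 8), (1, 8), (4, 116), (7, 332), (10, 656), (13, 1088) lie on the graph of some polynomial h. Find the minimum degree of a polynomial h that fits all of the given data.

Forward differences of the values at s = -2, 1, 4, 7, 10, 13:
  h  : 8  8  116  332  656  1088
  Δ  : 0  108  216  324  432
  Δ^2: 108  108  108  108
  Δ^3: 0  0  0
  Δ^4: 0  0
  Δ^5: 0
The second differences are constant (108) and nonzero, while all higher differences vanish, so the minimal degree is 2.

2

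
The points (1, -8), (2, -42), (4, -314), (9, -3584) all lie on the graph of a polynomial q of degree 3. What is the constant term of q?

-2

Write q(t) = at^3 + bt^2 + ct + d. Substituting each data point gives a linear system:
  a + b + c + d = -8
  8a + 4b + 2c + d = -42
  64a + 16b + 4c + d = -314
  729a + 81b + 9c + d = -3584
Solving the system yields a = -5, b = 1, c = -2, d = -2.
So q(t) = -5t^3 + t^2 - 2t - 2.
The constant term is -2.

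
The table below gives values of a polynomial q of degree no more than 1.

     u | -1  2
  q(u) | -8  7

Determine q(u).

Write q(u) = au + b. Substituting each data point gives a linear system:
  -a + b = -8
  2a + b = 7
Solving the system yields a = 5, b = -3.
So q(u) = 5u - 3.
Check: q(2) = 7. ✓

q(u) = 5u - 3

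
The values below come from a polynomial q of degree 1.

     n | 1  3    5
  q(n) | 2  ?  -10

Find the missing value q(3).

-4

On equispaced nodes a degree-1 polynomial has vanishing second forward difference, so
  q(1) - 2·q(3) + q(5) = 0.
Substituting the known values and solving for q(3):
  -2·q(3) = 8
  q(3) = -4.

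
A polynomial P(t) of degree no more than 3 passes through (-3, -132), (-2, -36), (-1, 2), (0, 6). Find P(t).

Write P(t) = at^3 + bt^2 + ct + d. Substituting each data point gives a linear system:
  -27a + 9b - 3c + d = -132
  -8a + 4b - 2c + d = -36
  -a + b - c + d = 2
  d = 6
Solving the system yields a = 4, b = -5, c = -5, d = 6.
So P(t) = 4t^3 - 5t^2 - 5t + 6.
Check: P(-1) = 2. ✓

P(t) = 4t^3 - 5t^2 - 5t + 6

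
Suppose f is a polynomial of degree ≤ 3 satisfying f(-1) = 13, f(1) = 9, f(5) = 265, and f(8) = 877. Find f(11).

Using the Lagrange interpolation formula with nodes -1, 1, 5, 8:
  L_0(x) = (x - 1)(x - 5)(x - 8) / -108
  L_1(x) = (x + 1)(x - 5)(x - 8) / 56
  L_2(x) = (x + 1)(x - 1)(x - 8) / -72
  L_3(x) = (x + 1)(x - 1)(x - 5) / 189
Then f(x) = 13·L_0(x) + 9·L_1(x) + 265·L_2(x) + 877·L_3(x).
Expanding and collecting terms gives f(x) = x^3 + 6x^2 - 3x + 5.
Evaluating at x = 11: f(11) = 2029.

2029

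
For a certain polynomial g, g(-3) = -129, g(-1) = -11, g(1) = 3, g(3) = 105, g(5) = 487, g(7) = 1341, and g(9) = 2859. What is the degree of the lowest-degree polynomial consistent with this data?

Forward differences of the values at u = -3, -1, 1, 3, 5, 7, 9:
  g  : -129  -11  3  105  487  1341  2859
  Δ  : 118  14  102  382  854  1518
  Δ^2: -104  88  280  472  664
  Δ^3: 192  192  192  192
  Δ^4: 0  0  0
  Δ^5: 0  0
  Δ^6: 0
The third differences are constant (192) and nonzero, while all higher differences vanish, so the minimal degree is 3.

3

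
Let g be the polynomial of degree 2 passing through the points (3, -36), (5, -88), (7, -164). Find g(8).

Write g(s) = as^2 + bs + c. Substituting each data point gives a linear system:
  9a + 3b + c = -36
  25a + 5b + c = -88
  49a + 7b + c = -164
Solving the system yields a = -3, b = -2, c = -3.
So g(s) = -3s^2 - 2s - 3.
Then g(8) = -211.

-211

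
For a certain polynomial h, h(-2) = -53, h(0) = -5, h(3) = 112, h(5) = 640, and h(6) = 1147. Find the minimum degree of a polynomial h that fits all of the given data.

Divided differences on the nodes -2, 0, 3, 5, 6:
  order 0: -53  -5  112  640  1147
  order 1: 24  39  264  507
  order 2: 3  45  81
  order 3: 6  6
  order 4: 0
The order-3 divided differences are all 6 (nonzero) and every higher order vanishes, so the data lies on a polynomial of degree exactly 3.

3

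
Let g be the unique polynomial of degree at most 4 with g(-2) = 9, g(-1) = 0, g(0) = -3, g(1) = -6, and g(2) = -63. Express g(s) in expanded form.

Write g(s) = as^4 + bs^3 + cs^2 + ds + e. Substituting each data point gives a linear system:
  16a - 8b + 4c - 2d + e = 9
  a - b + c - d + e = 0
  e = -3
  a + b + c + d + e = -6
  16a + 8b + 4c + 2d + e = -63
Solving the system yields a = -2, b = -5, c = 2, d = 2, e = -3.
So g(s) = -2s^4 - 5s^3 + 2s^2 + 2s - 3.
Check: g(-2) = 9. ✓

g(s) = -2s^4 - 5s^3 + 2s^2 + 2s - 3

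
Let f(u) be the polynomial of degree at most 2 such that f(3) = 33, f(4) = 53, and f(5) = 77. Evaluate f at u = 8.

Write f(u) = au^2 + bu + c. Substituting each data point gives a linear system:
  9a + 3b + c = 33
  16a + 4b + c = 53
  25a + 5b + c = 77
Solving the system yields a = 2, b = 6, c = -3.
So f(u) = 2u² + 6u - 3.
Then f(8) = 173.

173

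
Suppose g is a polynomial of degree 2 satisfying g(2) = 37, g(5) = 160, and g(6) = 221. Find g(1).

16

Using the Lagrange interpolation formula with nodes 2, 5, 6:
  L_0(s) = (s - 5)(s - 6) / 12
  L_1(s) = (s - 2)(s - 6) / -3
  L_2(s) = (s - 2)(s - 5) / 4
Then g(s) = 37·L_0(s) + 160·L_1(s) + 221·L_2(s).
Expanding and collecting terms gives g(s) = 5s^2 + 6s + 5.
Evaluating at s = 1: g(1) = 16.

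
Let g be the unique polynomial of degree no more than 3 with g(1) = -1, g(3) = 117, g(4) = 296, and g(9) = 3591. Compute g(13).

Write g(u) = au^3 + bu^2 + cu + d. Substituting each data point gives a linear system:
  a + b + c + d = -1
  27a + 9b + 3c + d = 117
  64a + 16b + 4c + d = 296
  729a + 81b + 9c + d = 3591
Solving the system yields a = 5, b = 0, c = -6, d = 0.
So g(u) = 5u³ - 6u.
Then g(13) = 10907.

10907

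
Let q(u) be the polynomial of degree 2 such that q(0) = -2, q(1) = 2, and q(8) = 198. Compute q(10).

308

Using the Lagrange interpolation formula with nodes 0, 1, 8:
  L_0(u) = (u - 1)(u - 8) / 8
  L_1(u) = u(u - 8) / -7
  L_2(u) = u(u - 1) / 56
Then q(u) = -2·L_0(u) + 2·L_1(u) + 198·L_2(u).
Expanding and collecting terms gives q(u) = 3u^2 + u - 2.
Evaluating at u = 10: q(10) = 308.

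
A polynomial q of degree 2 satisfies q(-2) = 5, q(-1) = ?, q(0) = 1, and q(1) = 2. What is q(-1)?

2

The 3 known points determine the degree-2 polynomial uniquely.
Write q(x) = ax^2 + bx + c. Substituting each data point gives a linear system:
  4a - 2b + c = 5
  c = 1
  a + b + c = 2
Solving the system yields a = 1, b = 0, c = 1.
So q(x) = x² + 1.
Then q(-1) = 2.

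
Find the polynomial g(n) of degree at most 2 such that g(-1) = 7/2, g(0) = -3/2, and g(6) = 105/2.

g(n) = 2n^2 - 3n - 3/2

Write g(n) = an^2 + bn + c. Substituting each data point gives a linear system:
  a - b + c = 7/2
  c = -3/2
  36a + 6b + c = 105/2
Solving the system yields a = 2, b = -3, c = -3/2.
So g(n) = 2n² - 3n - 3/2.
Check: g(6) = 105/2. ✓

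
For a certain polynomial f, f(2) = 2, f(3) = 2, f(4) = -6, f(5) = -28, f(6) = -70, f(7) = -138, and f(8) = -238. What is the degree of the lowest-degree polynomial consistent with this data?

3

Forward differences of the values at u = 2, 3, 4, 5, 6, 7, 8:
  f  : 2  2  -6  -28  -70  -138  -238
  Δ  : 0  -8  -22  -42  -68  -100
  Δ^2: -8  -14  -20  -26  -32
  Δ^3: -6  -6  -6  -6
  Δ^4: 0  0  0
  Δ^5: 0  0
  Δ^6: 0
The third differences are constant (-6) and nonzero, while all higher differences vanish, so the minimal degree is 3.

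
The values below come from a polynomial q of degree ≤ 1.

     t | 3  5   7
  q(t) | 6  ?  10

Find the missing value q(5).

On equispaced nodes a degree-1 polynomial has vanishing second forward difference, so
  q(3) - 2·q(5) + q(7) = 0.
Substituting the known values and solving for q(5):
  -2·q(5) = -16
  q(5) = 8.

8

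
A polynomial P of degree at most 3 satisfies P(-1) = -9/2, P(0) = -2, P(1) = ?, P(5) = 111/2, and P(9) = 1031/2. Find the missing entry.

The 4 known points determine the degree-3 polynomial uniquely.
Write P(x) = ax^3 + bx^2 + cx + d. Substituting each data point gives a linear system:
  -a + b - c + d = -9/2
  d = -2
  125a + 25b + 5c + d = 111/2
  729a + 81b + 9c + d = 1031/2
Solving the system yields a = 1, b = -5/2, c = -1, d = -2.
So P(x) = x³ - (5/2)x² - x - 2.
Then P(1) = -9/2.

-9/2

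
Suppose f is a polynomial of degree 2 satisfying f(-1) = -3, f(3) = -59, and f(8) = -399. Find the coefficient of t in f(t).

Write f(t) = at^2 + bt + c. Substituting each data point gives a linear system:
  a - b + c = -3
  9a + 3b + c = -59
  64a + 8b + c = -399
Solving the system yields a = -6, b = -2, c = 1.
So f(t) = -6t^2 - 2t + 1.
The coefficient of t is -2.

-2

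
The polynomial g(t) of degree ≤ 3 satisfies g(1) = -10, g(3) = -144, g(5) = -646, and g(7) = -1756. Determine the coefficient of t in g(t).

Write g(t) = at^3 + bt^2 + ct + d. Substituting each data point gives a linear system:
  a + b + c + d = -10
  27a + 9b + 3c + d = -144
  125a + 25b + 5c + d = -646
  343a + 49b + 7c + d = -1756
Solving the system yields a = -5, b = -1, c = 2, d = -6.
So g(t) = -5t^3 - t^2 + 2t - 6.
The coefficient of t is 2.

2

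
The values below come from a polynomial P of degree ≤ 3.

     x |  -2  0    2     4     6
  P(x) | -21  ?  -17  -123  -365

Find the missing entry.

1

On equispaced nodes a degree-3 polynomial has vanishing fourth forward difference, so
  P(-2) - 4·P(0) + 6·P(2) - 4·P(4) + P(6) = 0.
Substituting the known values and solving for P(0):
  -4·P(0) = -4
  P(0) = 1.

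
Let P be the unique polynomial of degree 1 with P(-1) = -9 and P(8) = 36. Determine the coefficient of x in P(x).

Write P(x) = ax + b. Substituting each data point gives a linear system:
  -a + b = -9
  8a + b = 36
Solving the system yields a = 5, b = -4.
So P(x) = 5x - 4.
The leading coefficient is 5.

5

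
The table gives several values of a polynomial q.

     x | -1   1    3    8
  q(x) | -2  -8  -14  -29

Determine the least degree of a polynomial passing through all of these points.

Divided differences on the nodes -1, 1, 3, 8:
  order 0: -2  -8  -14  -29
  order 1: -3  -3  -3
  order 2: 0  0
  order 3: 0
The order-1 divided differences are all -3 (nonzero) and every higher order vanishes, so the data lies on a polynomial of degree exactly 1.

1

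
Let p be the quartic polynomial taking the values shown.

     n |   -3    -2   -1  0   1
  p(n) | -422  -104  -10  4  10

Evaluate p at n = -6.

-5240

Using the Lagrange interpolation formula with nodes -3, -2, -1, 0, 1:
  L_0(n) = (n + 2)(n + 1)n(n - 1) / 24
  L_1(n) = (n + 3)(n + 1)n(n - 1) / -6
  L_2(n) = (n + 3)(n + 2)n(n - 1) / 4
  L_3(n) = (n + 3)(n + 2)(n + 1)(n - 1) / -6
  L_4(n) = (n + 3)(n + 2)(n + 1)n / 24
Then p(n) = -422·L_0(n) - 104·L_1(n) - 10·L_2(n) + 4·L_3(n) + 10·L_4(n).
Expanding and collecting terms gives p(n) = -3n⁴ + 6n³ - n² + 4n + 4.
Evaluating at n = -6: p(-6) = -5240.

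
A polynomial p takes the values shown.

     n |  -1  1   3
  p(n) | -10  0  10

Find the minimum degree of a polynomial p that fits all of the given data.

Divided differences on the nodes -1, 1, 3:
  order 0: -10  0  10
  order 1: 5  5
  order 2: 0
The order-1 divided differences are all 5 (nonzero) and every higher order vanishes, so the data lies on a polynomial of degree exactly 1.

1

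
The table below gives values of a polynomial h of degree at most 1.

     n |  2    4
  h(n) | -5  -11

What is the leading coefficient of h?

-3

Write h(n) = an + b. Substituting each data point gives a linear system:
  2a + b = -5
  4a + b = -11
Solving the system yields a = -3, b = 1.
So h(n) = -3n + 1.
The leading coefficient is -3.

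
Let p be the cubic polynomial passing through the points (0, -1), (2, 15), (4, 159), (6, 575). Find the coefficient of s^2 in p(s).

-2

Write p(s) = as^3 + bs^2 + cs + d. Substituting each data point gives a linear system:
  d = -1
  8a + 4b + 2c + d = 15
  64a + 16b + 4c + d = 159
  216a + 36b + 6c + d = 575
Solving the system yields a = 3, b = -2, c = 0, d = -1.
So p(s) = 3s^3 - 2s^2 - 1.
The coefficient of s^2 is -2.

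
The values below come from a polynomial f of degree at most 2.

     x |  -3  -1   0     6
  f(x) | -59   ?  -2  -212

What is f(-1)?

The 3 known points determine the degree-2 polynomial uniquely.
Write f(x) = ax^2 + bx + c. Substituting each data point gives a linear system:
  9a - 3b + c = -59
  c = -2
  36a + 6b + c = -212
Solving the system yields a = -6, b = 1, c = -2.
So f(x) = -6x² + x - 2.
Then f(-1) = -9.

-9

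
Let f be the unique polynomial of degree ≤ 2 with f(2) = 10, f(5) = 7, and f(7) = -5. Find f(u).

f(u) = -u^2 + 6u + 2

Using the Lagrange interpolation formula with nodes 2, 5, 7:
  L_0(u) = (u - 5)(u - 7) / 15
  L_1(u) = (u - 2)(u - 7) / -6
  L_2(u) = (u - 2)(u - 5) / 10
Then f(u) = 10·L_0(u) + 7·L_1(u) - 5·L_2(u).
Expanding and collecting terms gives f(u) = -u^2 + 6u + 2.
Check: f(2) = 10. ✓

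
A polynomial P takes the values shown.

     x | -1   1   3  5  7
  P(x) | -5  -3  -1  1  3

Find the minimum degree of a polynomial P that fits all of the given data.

Forward differences of the values at x = -1, 1, 3, 5, 7:
  P  : -5  -3  -1  1  3
  Δ  : 2  2  2  2
  Δ^2: 0  0  0
  Δ^3: 0  0
  Δ^4: 0
The first differences are constant (2) and nonzero, while all higher differences vanish, so the minimal degree is 1.

1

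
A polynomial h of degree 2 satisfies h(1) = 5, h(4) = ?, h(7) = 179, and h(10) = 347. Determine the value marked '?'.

On equispaced nodes a degree-2 polynomial has vanishing third forward difference, so
  - h(1) + 3·h(4) - 3·h(7) + h(10) = 0.
Substituting the known values and solving for h(4):
  3·h(4) = 195
  h(4) = 65.

65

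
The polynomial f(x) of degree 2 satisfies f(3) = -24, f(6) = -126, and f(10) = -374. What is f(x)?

f(x) = -4x^2 + 2x + 6

Write f(x) = ax^2 + bx + c. Substituting each data point gives a linear system:
  9a + 3b + c = -24
  36a + 6b + c = -126
  100a + 10b + c = -374
Solving the system yields a = -4, b = 2, c = 6.
So f(x) = -4x² + 2x + 6.
Check: f(3) = -24. ✓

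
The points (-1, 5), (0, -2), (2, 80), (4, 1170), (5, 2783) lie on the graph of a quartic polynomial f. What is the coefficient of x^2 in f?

Write f(x) = ax^4 + bx^3 + cx^2 + dx + e. Substituting each data point gives a linear system:
  a - b + c - d + e = 5
  e = -2
  16a + 8b + 4c + 2d + e = 80
  256a + 64b + 16c + 4d + e = 1170
  625a + 125b + 25c + 5d + e = 2783
Solving the system yields a = 4, b = 2, c = 2, d = -3, e = -2.
So f(x) = 4x^4 + 2x^3 + 2x^2 - 3x - 2.
The coefficient of x^2 is 2.

2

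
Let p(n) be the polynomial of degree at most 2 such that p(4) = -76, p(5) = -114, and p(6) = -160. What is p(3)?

Write p(n) = an^2 + bn + c. Substituting each data point gives a linear system:
  16a + 4b + c = -76
  25a + 5b + c = -114
  36a + 6b + c = -160
Solving the system yields a = -4, b = -2, c = -4.
So p(n) = -4n^2 - 2n - 4.
Then p(3) = -46.

-46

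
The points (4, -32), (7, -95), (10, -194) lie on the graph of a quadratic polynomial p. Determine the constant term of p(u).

-4

Write p(u) = au^2 + bu + c. Substituting each data point gives a linear system:
  16a + 4b + c = -32
  49a + 7b + c = -95
  100a + 10b + c = -194
Solving the system yields a = -2, b = 1, c = -4.
So p(u) = -2u² + u - 4.
The constant term is -4.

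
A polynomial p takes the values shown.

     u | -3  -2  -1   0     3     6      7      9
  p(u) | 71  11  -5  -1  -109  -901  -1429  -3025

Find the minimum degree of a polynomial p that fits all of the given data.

Divided differences on the nodes -3, -2, -1, 0, 3, 6, 7, 9:
  order 0: 71  11  -5  -1  -109  -901  -1429  -3025
  order 1: -60  -16  4  -36  -264  -528  -798
  order 2: 22  10  -10  -38  -66  -90
  order 3: -4  -4  -4  -4  -4
  order 4: 0  0  0  0
  order 5: 0  0  0
  order 6: 0  0
  order 7: 0
The order-3 divided differences are all -4 (nonzero) and every higher order vanishes, so the data lies on a polynomial of degree exactly 3.

3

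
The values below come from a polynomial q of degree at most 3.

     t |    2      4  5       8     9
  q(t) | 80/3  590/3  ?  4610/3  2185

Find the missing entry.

The 4 known points determine the degree-3 polynomial uniquely.
Write q(t) = at^3 + bt^2 + ct + d. Substituting each data point gives a linear system:
  8a + 4b + 2c + d = 80/3
  64a + 16b + 4c + d = 590/3
  512a + 64b + 8c + d = 4610/3
  729a + 81b + 9c + d = 2185
Solving the system yields a = 3, b = -1/3, c = 3, d = -2.
So q(t) = 3t^3 - (1/3)t^2 + 3t - 2.
Then q(5) = 1139/3.

1139/3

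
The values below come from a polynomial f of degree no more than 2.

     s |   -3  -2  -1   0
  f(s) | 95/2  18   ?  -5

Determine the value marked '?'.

The 3 known points determine the degree-2 polynomial uniquely.
Write f(s) = as^2 + bs + c. Substituting each data point gives a linear system:
  9a - 3b + c = 95/2
  4a - 2b + c = 18
  c = -5
Solving the system yields a = 6, b = 1/2, c = -5.
So f(s) = 6s² + (1/2)s - 5.
Then f(-1) = 1/2.

1/2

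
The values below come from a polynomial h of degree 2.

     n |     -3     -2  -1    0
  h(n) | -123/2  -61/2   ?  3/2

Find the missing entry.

On equispaced nodes a degree-2 polynomial has vanishing third forward difference, so
  - h(-3) + 3·h(-2) - 3·h(-1) + h(0) = 0.
Substituting the known values and solving for h(-1):
  -3·h(-1) = 57/2
  h(-1) = -19/2.

-19/2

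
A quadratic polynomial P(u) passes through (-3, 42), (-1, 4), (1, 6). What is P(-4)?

76

Forward differences of the values at u = -3, -1, 1:
  P  : 42  4  6
  Δ  : -38  2
  Δ^2: 40
The second differences are constant, confirming degree 2.
Interpolating (Newton forward form) and evaluating at u = -4 gives P(-4) = 76.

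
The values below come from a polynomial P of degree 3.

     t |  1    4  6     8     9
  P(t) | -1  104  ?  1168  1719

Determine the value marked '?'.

444

The 4 known points determine the degree-3 polynomial uniquely.
Write P(t) = at^3 + bt^2 + ct + d. Substituting each data point gives a linear system:
  a + b + c + d = -1
  64a + 16b + 4c + d = 104
  512a + 64b + 8c + d = 1168
  729a + 81b + 9c + d = 1719
Solving the system yields a = 3, b = -6, c = 2, d = 0.
So P(t) = 3t^3 - 6t^2 + 2t.
Then P(6) = 444.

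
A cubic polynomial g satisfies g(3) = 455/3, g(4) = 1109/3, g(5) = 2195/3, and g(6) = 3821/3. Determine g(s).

Write g(s) = as^3 + bs^2 + cs + d. Substituting each data point gives a linear system:
  27a + 9b + 3c + d = 455/3
  64a + 16b + 4c + d = 1109/3
  125a + 25b + 5c + d = 2195/3
  216a + 36b + 6c + d = 3821/3
Solving the system yields a = 6, b = 0, c = -4, d = 5/3.
So g(s) = 6s^3 - 4s + 5/3.
Check: g(3) = 455/3. ✓

g(s) = 6s^3 - 4s + 5/3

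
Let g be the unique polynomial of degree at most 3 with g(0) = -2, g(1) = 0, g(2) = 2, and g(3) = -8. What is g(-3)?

Using the Lagrange interpolation formula with nodes 0, 1, 2, 3:
  L_0(n) = (n - 1)(n - 2)(n - 3) / -6
  L_1(n) = n(n - 2)(n - 3) / 2
  L_2(n) = n(n - 1)(n - 3) / -2
  L_3(n) = n(n - 1)(n - 2) / 6
Then g(n) = -2·L_0(n) + 0·L_1(n) + 2·L_2(n) - 8·L_3(n).
Expanding and collecting terms gives g(n) = -2n^3 + 6n^2 - 2n - 2.
Evaluating at n = -3: g(-3) = 112.

112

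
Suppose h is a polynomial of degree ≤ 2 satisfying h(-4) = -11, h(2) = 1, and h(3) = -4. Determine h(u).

Write h(u) = au^2 + bu + c. Substituting each data point gives a linear system:
  16a - 4b + c = -11
  4a + 2b + c = 1
  9a + 3b + c = -4
Solving the system yields a = -1, b = 0, c = 5.
So h(u) = -u² + 5.
Check: h(2) = 1. ✓

h(u) = -u^2 + 5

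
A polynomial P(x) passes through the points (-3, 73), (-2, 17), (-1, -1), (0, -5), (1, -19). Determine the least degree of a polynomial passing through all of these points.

Forward differences of the values at x = -3, -2, -1, 0, 1:
  P  : 73  17  -1  -5  -19
  Δ  : -56  -18  -4  -14
  Δ^2: 38  14  -10
  Δ^3: -24  -24
  Δ^4: 0
The third differences are constant (-24) and nonzero, while all higher differences vanish, so the minimal degree is 3.

3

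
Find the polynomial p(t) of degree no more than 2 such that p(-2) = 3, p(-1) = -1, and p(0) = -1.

Using the Lagrange interpolation formula with nodes -2, -1, 0:
  L_0(t) = (t + 1)t / 2
  L_1(t) = (t + 2)t / -1
  L_2(t) = (t + 2)(t + 1) / 2
Then p(t) = 3·L_0(t) - 1·L_1(t) - 1·L_2(t).
Expanding and collecting terms gives p(t) = 2t^2 + 2t - 1.
Check: p(-2) = 3. ✓

p(t) = 2t^2 + 2t - 1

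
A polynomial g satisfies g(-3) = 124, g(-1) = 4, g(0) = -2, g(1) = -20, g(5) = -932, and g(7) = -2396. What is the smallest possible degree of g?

3

Divided differences on the nodes -3, -1, 0, 1, 5, 7:
  order 0: 124  4  -2  -20  -932  -2396
  order 1: -60  -6  -18  -228  -732
  order 2: 18  -6  -42  -84
  order 3: -6  -6  -6
  order 4: 0  0
  order 5: 0
The order-3 divided differences are all -6 (nonzero) and every higher order vanishes, so the data lies on a polynomial of degree exactly 3.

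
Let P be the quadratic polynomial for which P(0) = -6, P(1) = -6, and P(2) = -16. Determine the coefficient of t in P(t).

5

Write P(t) = at^2 + bt + c. Substituting each data point gives a linear system:
  c = -6
  a + b + c = -6
  4a + 2b + c = -16
Solving the system yields a = -5, b = 5, c = -6.
So P(t) = -5t² + 5t - 6.
The coefficient of t is 5.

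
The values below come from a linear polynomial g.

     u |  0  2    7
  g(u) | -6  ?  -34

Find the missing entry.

The 2 known points determine the degree-1 polynomial uniquely.
Write g(u) = au + b. Substituting each data point gives a linear system:
  b = -6
  7a + b = -34
Solving the system yields a = -4, b = -6.
So g(u) = -4u - 6.
Then g(2) = -14.

-14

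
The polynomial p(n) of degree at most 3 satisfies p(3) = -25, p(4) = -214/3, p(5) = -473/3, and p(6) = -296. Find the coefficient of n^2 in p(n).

4

Write p(n) = an^3 + bn^2 + cn + d. Substituting each data point gives a linear system:
  27a + 9b + 3c + d = -25
  64a + 16b + 4c + d = -214/3
  125a + 25b + 5c + d = -473/3
  216a + 36b + 6c + d = -296
Solving the system yields a = -2, b = 4, c = -1/3, d = -6.
So p(n) = -2n^3 + 4n^2 - (1/3)n - 6.
The coefficient of n^2 is 4.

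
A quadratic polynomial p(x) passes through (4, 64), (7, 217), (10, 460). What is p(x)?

Write p(x) = ax^2 + bx + c. Substituting each data point gives a linear system:
  16a + 4b + c = 64
  49a + 7b + c = 217
  100a + 10b + c = 460
Solving the system yields a = 5, b = -4, c = 0.
So p(x) = 5x^2 - 4x.
Check: p(4) = 64. ✓

p(x) = 5x^2 - 4x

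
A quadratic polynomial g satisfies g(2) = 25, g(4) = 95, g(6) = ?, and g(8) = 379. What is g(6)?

The 3 known points determine the degree-2 polynomial uniquely.
Write g(u) = au^2 + bu + c. Substituting each data point gives a linear system:
  4a + 2b + c = 25
  16a + 4b + c = 95
  64a + 8b + c = 379
Solving the system yields a = 6, b = -1, c = 3.
So g(u) = 6u^2 - u + 3.
Then g(6) = 213.

213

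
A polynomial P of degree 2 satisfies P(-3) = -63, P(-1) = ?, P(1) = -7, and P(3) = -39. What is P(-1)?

-15

The 3 known points determine the degree-2 polynomial uniquely.
Write P(n) = an^2 + bn + c. Substituting each data point gives a linear system:
  9a - 3b + c = -63
  a + b + c = -7
  9a + 3b + c = -39
Solving the system yields a = -5, b = 4, c = -6.
So P(n) = -5n^2 + 4n - 6.
Then P(-1) = -15.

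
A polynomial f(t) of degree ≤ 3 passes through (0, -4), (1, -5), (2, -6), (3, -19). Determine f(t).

Write f(t) = at^3 + bt^2 + ct + d. Substituting each data point gives a linear system:
  d = -4
  a + b + c + d = -5
  8a + 4b + 2c + d = -6
  27a + 9b + 3c + d = -19
Solving the system yields a = -2, b = 6, c = -5, d = -4.
So f(t) = -2t^3 + 6t^2 - 5t - 4.
Check: f(2) = -6. ✓

f(t) = -2t^3 + 6t^2 - 5t - 4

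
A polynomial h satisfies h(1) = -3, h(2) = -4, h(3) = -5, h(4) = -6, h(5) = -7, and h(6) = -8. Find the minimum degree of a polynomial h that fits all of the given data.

1

Forward differences of the values at t = 1, 2, 3, 4, 5, 6:
  h  : -3  -4  -5  -6  -7  -8
  Δ  : -1  -1  -1  -1  -1
  Δ^2: 0  0  0  0
  Δ^3: 0  0  0
  Δ^4: 0  0
  Δ^5: 0
The first differences are constant (-1) and nonzero, while all higher differences vanish, so the minimal degree is 1.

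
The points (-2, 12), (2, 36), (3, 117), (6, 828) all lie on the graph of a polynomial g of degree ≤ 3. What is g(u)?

g(u) = 3u^3 + 6u^2 - 6u

Write g(u) = au^3 + bu^2 + cu + d. Substituting each data point gives a linear system:
  -8a + 4b - 2c + d = 12
  8a + 4b + 2c + d = 36
  27a + 9b + 3c + d = 117
  216a + 36b + 6c + d = 828
Solving the system yields a = 3, b = 6, c = -6, d = 0.
So g(u) = 3u³ + 6u² - 6u.
Check: g(2) = 36. ✓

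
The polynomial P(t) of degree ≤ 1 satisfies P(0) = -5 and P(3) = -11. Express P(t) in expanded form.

Using the Lagrange interpolation formula with nodes 0, 3:
  L_0(t) = (t - 3) / -3
  L_1(t) = t / 3
Then P(t) = -5·L_0(t) - 11·L_1(t).
Expanding and collecting terms gives P(t) = -2t - 5.
Check: P(3) = -11. ✓

P(t) = -2t - 5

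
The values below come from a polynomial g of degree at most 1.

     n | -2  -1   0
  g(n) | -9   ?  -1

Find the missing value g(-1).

On equispaced nodes a degree-1 polynomial has vanishing second forward difference, so
  g(-2) - 2·g(-1) + g(0) = 0.
Substituting the known values and solving for g(-1):
  -2·g(-1) = 10
  g(-1) = -5.

-5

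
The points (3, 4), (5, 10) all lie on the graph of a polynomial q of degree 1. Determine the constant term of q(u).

-5

Write q(u) = au + b. Substituting each data point gives a linear system:
  3a + b = 4
  5a + b = 10
Solving the system yields a = 3, b = -5.
So q(u) = 3u - 5.
The constant term is -5.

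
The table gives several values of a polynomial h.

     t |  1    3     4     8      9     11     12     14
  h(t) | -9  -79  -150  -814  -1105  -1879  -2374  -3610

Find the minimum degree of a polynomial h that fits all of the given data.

Divided differences on the nodes 1, 3, 4, 8, 9, 11, 12, 14:
  order 0: -9  -79  -150  -814  -1105  -1879  -2374  -3610
  order 1: -35  -71  -166  -291  -387  -495  -618
  order 2: -12  -19  -25  -32  -36  -41
  order 3: -1  -1  -1  -1  -1
  order 4: 0  0  0  0
  order 5: 0  0  0
  order 6: 0  0
  order 7: 0
The order-3 divided differences are all -1 (nonzero) and every higher order vanishes, so the data lies on a polynomial of degree exactly 3.

3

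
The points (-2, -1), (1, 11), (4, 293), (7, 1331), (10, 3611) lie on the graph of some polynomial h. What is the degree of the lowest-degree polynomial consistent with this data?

3

Forward differences of the values at x = -2, 1, 4, 7, 10:
  h  : -1  11  293  1331  3611
  Δ  : 12  282  1038  2280
  Δ^2: 270  756  1242
  Δ^3: 486  486
  Δ^4: 0
The third differences are constant (486) and nonzero, while all higher differences vanish, so the minimal degree is 3.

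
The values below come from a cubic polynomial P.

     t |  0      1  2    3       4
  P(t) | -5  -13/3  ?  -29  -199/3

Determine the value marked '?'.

-31/3

The 4 known points determine the degree-3 polynomial uniquely.
Write P(t) = at^3 + bt^2 + ct + d. Substituting each data point gives a linear system:
  d = -5
  a + b + c + d = -13/3
  27a + 9b + 3c + d = -29
  64a + 16b + 4c + d = -199/3
Solving the system yields a = -1, b = -1/3, c = 2, d = -5.
So P(t) = -t^3 - (1/3)t^2 + 2t - 5.
Then P(2) = -31/3.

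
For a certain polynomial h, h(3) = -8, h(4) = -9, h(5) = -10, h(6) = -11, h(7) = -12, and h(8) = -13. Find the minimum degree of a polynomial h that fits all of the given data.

1

Forward differences of the values at x = 3, 4, 5, 6, 7, 8:
  h  : -8  -9  -10  -11  -12  -13
  Δ  : -1  -1  -1  -1  -1
  Δ^2: 0  0  0  0
  Δ^3: 0  0  0
  Δ^4: 0  0
  Δ^5: 0
The first differences are constant (-1) and nonzero, while all higher differences vanish, so the minimal degree is 1.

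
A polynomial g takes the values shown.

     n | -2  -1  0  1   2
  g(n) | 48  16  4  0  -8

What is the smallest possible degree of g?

3

Forward differences of the values at n = -2, -1, 0, 1, 2:
  g  : 48  16  4  0  -8
  Δ  : -32  -12  -4  -8
  Δ^2: 20  8  -4
  Δ^3: -12  -12
  Δ^4: 0
The third differences are constant (-12) and nonzero, while all higher differences vanish, so the minimal degree is 3.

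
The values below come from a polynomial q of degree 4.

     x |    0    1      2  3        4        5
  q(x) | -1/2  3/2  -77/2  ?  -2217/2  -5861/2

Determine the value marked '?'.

On equispaced nodes a degree-4 polynomial has vanishing fifth forward difference, so
  - q(0) + 5·q(1) - 10·q(2) + 10·q(3) - 5·q(4) + q(5) = 0.
Substituting the known values and solving for q(3):
  10·q(3) = -3005
  q(3) = -601/2.

-601/2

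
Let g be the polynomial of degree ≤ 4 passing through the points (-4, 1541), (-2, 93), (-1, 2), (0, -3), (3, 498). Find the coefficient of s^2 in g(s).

Write g(s) = as^4 + bs^3 + cs^2 + ds + e. Substituting each data point gives a linear system:
  256a - 64b + 16c - 4d + e = 1541
  16a - 8b + 4c - 2d + e = 93
  a - b + c - d + e = 2
  e = -3
  81a + 27b + 9c + 3d + e = 498
Solving the system yields a = 6, b = 0, c = 1, d = 2, e = -3.
So g(s) = 6s^4 + s^2 + 2s - 3.
The coefficient of s^2 is 1.

1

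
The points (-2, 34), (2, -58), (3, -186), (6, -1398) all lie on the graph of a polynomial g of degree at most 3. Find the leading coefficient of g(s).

Write g(s) = as^3 + bs^2 + cs + d. Substituting each data point gives a linear system:
  -8a + 4b - 2c + d = 34
  8a + 4b + 2c + d = -58
  27a + 9b + 3c + d = -186
  216a + 36b + 6c + d = -1398
Solving the system yields a = -6, b = -3, c = 1, d = 0.
So g(s) = -6s³ - 3s² + s.
The leading coefficient is -6.

-6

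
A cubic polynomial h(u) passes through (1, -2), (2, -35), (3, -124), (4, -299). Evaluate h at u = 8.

-2459

Using the Lagrange interpolation formula with nodes 1, 2, 3, 4:
  L_0(u) = (u - 2)(u - 3)(u - 4) / -6
  L_1(u) = (u - 1)(u - 3)(u - 4) / 2
  L_2(u) = (u - 1)(u - 2)(u - 4) / -2
  L_3(u) = (u - 1)(u - 2)(u - 3) / 6
Then h(u) = -2·L_0(u) - 35·L_1(u) - 124·L_2(u) - 299·L_3(u).
Expanding and collecting terms gives h(u) = -5u^3 + 2u^2 - 4u + 5.
Evaluating at u = 8: h(8) = -2459.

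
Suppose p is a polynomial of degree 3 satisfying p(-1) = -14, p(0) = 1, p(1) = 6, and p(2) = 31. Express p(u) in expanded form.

p(u) = 5u^3 - 5u^2 + 5u + 1

Using the Lagrange interpolation formula with nodes -1, 0, 1, 2:
  L_0(u) = u(u - 1)(u - 2) / -6
  L_1(u) = (u + 1)(u - 1)(u - 2) / 2
  L_2(u) = (u + 1)u(u - 2) / -2
  L_3(u) = (u + 1)u(u - 1) / 6
Then p(u) = -14·L_0(u) + 1·L_1(u) + 6·L_2(u) + 31·L_3(u).
Expanding and collecting terms gives p(u) = 5u^3 - 5u^2 + 5u + 1.
Check: p(1) = 6. ✓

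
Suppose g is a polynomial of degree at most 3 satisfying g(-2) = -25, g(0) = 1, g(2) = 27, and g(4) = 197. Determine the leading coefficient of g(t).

3

Write g(t) = at^3 + bt^2 + ct + d. Substituting each data point gives a linear system:
  -8a + 4b - 2c + d = -25
  d = 1
  8a + 4b + 2c + d = 27
  64a + 16b + 4c + d = 197
Solving the system yields a = 3, b = 0, c = 1, d = 1.
So g(t) = 3t^3 + t + 1.
The leading coefficient is 3.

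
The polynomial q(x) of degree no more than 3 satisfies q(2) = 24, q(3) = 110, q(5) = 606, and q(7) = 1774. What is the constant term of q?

Write q(x) = ax^3 + bx^2 + cx + d. Substituting each data point gives a linear system:
  8a + 4b + 2c + d = 24
  27a + 9b + 3c + d = 110
  125a + 25b + 5c + d = 606
  343a + 49b + 7c + d = 1774
Solving the system yields a = 6, b = -6, c = 2, d = -4.
So q(x) = 6x^3 - 6x^2 + 2x - 4.
The constant term is -4.

-4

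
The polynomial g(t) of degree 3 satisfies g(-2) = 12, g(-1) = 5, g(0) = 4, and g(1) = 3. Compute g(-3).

31

Using the Lagrange interpolation formula with nodes -2, -1, 0, 1:
  L_0(t) = (t + 1)t(t - 1) / -6
  L_1(t) = (t + 2)t(t - 1) / 2
  L_2(t) = (t + 2)(t + 1)(t - 1) / -2
  L_3(t) = (t + 2)(t + 1)t / 6
Then g(t) = 12·L_0(t) + 5·L_1(t) + 4·L_2(t) + 3·L_3(t).
Expanding and collecting terms gives g(t) = -t^3 + 4.
Evaluating at t = -3: g(-3) = 31.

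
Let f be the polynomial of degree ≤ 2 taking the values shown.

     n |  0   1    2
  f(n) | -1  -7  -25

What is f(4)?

Using the Lagrange interpolation formula with nodes 0, 1, 2:
  L_0(n) = (n - 1)(n - 2) / 2
  L_1(n) = n(n - 2) / -1
  L_2(n) = n(n - 1) / 2
Then f(n) = -1·L_0(n) - 7·L_1(n) - 25·L_2(n).
Expanding and collecting terms gives f(n) = -6n^2 - 1.
Evaluating at n = 4: f(4) = -97.

-97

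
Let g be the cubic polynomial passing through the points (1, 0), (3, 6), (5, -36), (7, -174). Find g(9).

Using the Lagrange interpolation formula with nodes 1, 3, 5, 7:
  L_0(s) = (s - 3)(s - 5)(s - 7) / -48
  L_1(s) = (s - 1)(s - 5)(s - 7) / 16
  L_2(s) = (s - 1)(s - 3)(s - 7) / -16
  L_3(s) = (s - 1)(s - 3)(s - 5) / 48
Then g(s) = 0·L_0(s) + 6·L_1(s) - 36·L_2(s) - 174·L_3(s).
Expanding and collecting terms gives g(s) = -s^3 + 3s^2 + 4s - 6.
Evaluating at s = 9: g(9) = -456.

-456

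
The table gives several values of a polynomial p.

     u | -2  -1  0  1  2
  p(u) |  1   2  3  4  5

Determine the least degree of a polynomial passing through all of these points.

Forward differences of the values at u = -2, -1, 0, 1, 2:
  p  : 1  2  3  4  5
  Δ  : 1  1  1  1
  Δ^2: 0  0  0
  Δ^3: 0  0
  Δ^4: 0
The first differences are constant (1) and nonzero, while all higher differences vanish, so the minimal degree is 1.

1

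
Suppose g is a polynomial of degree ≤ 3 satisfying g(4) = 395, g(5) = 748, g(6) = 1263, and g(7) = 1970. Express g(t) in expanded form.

g(t) = 5t^3 + 6t^2 - 6t + 3

Write g(t) = at^3 + bt^2 + ct + d. Substituting each data point gives a linear system:
  64a + 16b + 4c + d = 395
  125a + 25b + 5c + d = 748
  216a + 36b + 6c + d = 1263
  343a + 49b + 7c + d = 1970
Solving the system yields a = 5, b = 6, c = -6, d = 3.
So g(t) = 5t^3 + 6t^2 - 6t + 3.
Check: g(4) = 395. ✓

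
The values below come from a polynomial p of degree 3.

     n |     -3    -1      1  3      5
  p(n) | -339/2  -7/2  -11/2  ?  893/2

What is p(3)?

The 4 known points determine the degree-3 polynomial uniquely.
Write p(n) = an^3 + bn^2 + cn + d. Substituting each data point gives a linear system:
  -27a + 9b - 3c + d = -339/2
  -a + b - c + d = -7/2
  a + b + c + d = -11/2
  125a + 25b + 5c + d = 893/2
Solving the system yields a = 5, b = -6, c = -6, d = 3/2.
So p(n) = 5n^3 - 6n^2 - 6n + 3/2.
Then p(3) = 129/2.

129/2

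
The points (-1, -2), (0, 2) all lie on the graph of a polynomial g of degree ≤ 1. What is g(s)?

g(s) = 4s + 2

Using the Lagrange interpolation formula with nodes -1, 0:
  L_0(s) = s / -1
  L_1(s) = (s + 1) / 1
Then g(s) = -2·L_0(s) + 2·L_1(s).
Expanding and collecting terms gives g(s) = 4s + 2.
Check: g(-1) = -2. ✓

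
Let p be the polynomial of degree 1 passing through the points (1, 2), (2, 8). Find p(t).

p(t) = 6t - 4

Using the Lagrange interpolation formula with nodes 1, 2:
  L_0(t) = (t - 2) / -1
  L_1(t) = (t - 1) / 1
Then p(t) = 2·L_0(t) + 8·L_1(t).
Expanding and collecting terms gives p(t) = 6t - 4.
Check: p(1) = 2. ✓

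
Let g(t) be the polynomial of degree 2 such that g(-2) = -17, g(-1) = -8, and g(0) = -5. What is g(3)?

-32

Write g(t) = at^2 + bt + c. Substituting each data point gives a linear system:
  4a - 2b + c = -17
  a - b + c = -8
  c = -5
Solving the system yields a = -3, b = 0, c = -5.
So g(t) = -3t^2 - 5.
Then g(3) = -32.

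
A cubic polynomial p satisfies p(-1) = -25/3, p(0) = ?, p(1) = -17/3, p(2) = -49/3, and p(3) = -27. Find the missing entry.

On equispaced nodes a degree-3 polynomial has vanishing fourth forward difference, so
  p(-1) - 4·p(0) + 6·p(1) - 4·p(2) + p(3) = 0.
Substituting the known values and solving for p(0):
  -4·p(0) = 4
  p(0) = -1.

-1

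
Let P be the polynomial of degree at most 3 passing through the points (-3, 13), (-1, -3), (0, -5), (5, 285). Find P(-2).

5

Write P(n) = an^3 + bn^2 + cn + d. Substituting each data point gives a linear system:
  -27a + 9b - 3c + d = 13
  -a + b - c + d = -3
  d = -5
  125a + 25b + 5c + d = 285
Solving the system yields a = 1, b = 6, c = 3, d = -5.
So P(n) = n^3 + 6n^2 + 3n - 5.
Then P(-2) = 5.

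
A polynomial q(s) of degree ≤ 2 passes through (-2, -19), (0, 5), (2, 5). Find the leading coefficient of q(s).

-3

Write q(s) = as^2 + bs + c. Substituting each data point gives a linear system:
  4a - 2b + c = -19
  c = 5
  4a + 2b + c = 5
Solving the system yields a = -3, b = 6, c = 5.
So q(s) = -3s^2 + 6s + 5.
The leading coefficient is -3.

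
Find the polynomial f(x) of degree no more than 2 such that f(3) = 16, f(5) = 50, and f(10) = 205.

f(x) = 2x^2 + x - 5

Using the Lagrange interpolation formula with nodes 3, 5, 10:
  L_0(x) = (x - 5)(x - 10) / 14
  L_1(x) = (x - 3)(x - 10) / -10
  L_2(x) = (x - 3)(x - 5) / 35
Then f(x) = 16·L_0(x) + 50·L_1(x) + 205·L_2(x).
Expanding and collecting terms gives f(x) = 2x² + x - 5.
Check: f(5) = 50. ✓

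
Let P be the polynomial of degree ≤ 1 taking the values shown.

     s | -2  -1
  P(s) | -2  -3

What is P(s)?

Write P(s) = as + b. Substituting each data point gives a linear system:
  -2a + b = -2
  -a + b = -3
Solving the system yields a = -1, b = -4.
So P(s) = -s - 4.
Check: P(-2) = -2. ✓

P(s) = -s - 4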